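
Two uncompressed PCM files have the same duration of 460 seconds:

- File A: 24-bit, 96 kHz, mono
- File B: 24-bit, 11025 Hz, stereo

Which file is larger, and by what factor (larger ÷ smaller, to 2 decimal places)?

File A: 96,000 × 3 × 1 = 288,000 bytes/s.
File B: 11,025 × 3 × 2 = 66,150 bytes/s.
File A is larger; ratio = 132,480,000 / 30,429,000 = 4.35.

File A, by a factor of 4.35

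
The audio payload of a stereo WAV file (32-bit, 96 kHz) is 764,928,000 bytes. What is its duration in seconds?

996 seconds

Byte rate = 96,000 × 4 × 2 = 768,000 bytes/s.
Duration = 764,928,000 / 768,000 = 996 s.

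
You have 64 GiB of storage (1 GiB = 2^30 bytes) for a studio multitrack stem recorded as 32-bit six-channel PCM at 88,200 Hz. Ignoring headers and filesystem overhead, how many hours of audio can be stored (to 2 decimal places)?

9.02 hours

Uncompressed byte rate = 88,200 × 4 × 6 = 2,116,800 bytes/s.
Capacity = 64 × 1,073,741,824 = 68,719,476,736 bytes.
68,719,476,736 / 2,116,800 ≈ 32463.85 s → 9.02 hours.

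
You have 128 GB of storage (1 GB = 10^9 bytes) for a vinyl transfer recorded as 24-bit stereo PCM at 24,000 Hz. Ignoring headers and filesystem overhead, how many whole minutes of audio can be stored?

Uncompressed byte rate = 24,000 × 3 × 2 = 144,000 bytes/s.
Capacity = 128 × 1,000,000,000 = 128,000,000,000 bytes.
128,000,000,000 / 144,000 ≈ 888888.89 s → 14,814 minutes.

14,814 minutes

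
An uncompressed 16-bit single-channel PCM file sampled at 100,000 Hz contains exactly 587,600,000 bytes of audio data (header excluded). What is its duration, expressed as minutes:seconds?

Byte rate = 100,000 × 2 × 1 = 200,000 bytes/s.
Duration = 587,600,000 / 200,000 = 2,938 s.
2,938 s = 48:58.

48:58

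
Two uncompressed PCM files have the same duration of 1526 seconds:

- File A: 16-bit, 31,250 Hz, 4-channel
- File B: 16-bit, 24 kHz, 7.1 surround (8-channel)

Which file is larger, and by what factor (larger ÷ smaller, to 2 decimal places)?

File A: 31,250 × 2 × 4 = 250,000 bytes/s.
File B: 24,000 × 2 × 8 = 384,000 bytes/s.
File B is larger; ratio = 585,984,000 / 381,500,000 = 1.54.

File B, by a factor of 1.54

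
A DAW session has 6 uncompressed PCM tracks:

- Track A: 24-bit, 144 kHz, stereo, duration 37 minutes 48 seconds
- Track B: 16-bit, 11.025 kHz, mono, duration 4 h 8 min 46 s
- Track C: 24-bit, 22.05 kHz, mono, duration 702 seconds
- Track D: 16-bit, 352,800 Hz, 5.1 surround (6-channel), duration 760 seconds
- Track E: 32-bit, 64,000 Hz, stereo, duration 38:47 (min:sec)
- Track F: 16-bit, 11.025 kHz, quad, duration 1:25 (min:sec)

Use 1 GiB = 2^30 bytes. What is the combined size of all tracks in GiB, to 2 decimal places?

6.29 GiB

Track A: 37 minutes 48 seconds = 2,268 s; 144,000 × 2,268 × 3 × 2 = 1,959,552,000 bytes.
Track B: 4 h 8 min 46 s = 14,926 s; 11,025 × 14,926 × 2 × 1 = 329,118,300 bytes.
Track C: 22,050 × 702 × 3 × 1 = 46,437,300 bytes.
Track D: 352,800 × 760 × 2 × 6 = 3,217,536,000 bytes.
Track E: 38:47 (min:sec) = 2,327 s; 64,000 × 2,327 × 4 × 2 = 1,191,424,000 bytes.
Track F: 1:25 (min:sec) = 85 s; 11,025 × 85 × 2 × 4 = 7,497,000 bytes.
Total = 6,751,564,600 bytes = 6.29 GiB.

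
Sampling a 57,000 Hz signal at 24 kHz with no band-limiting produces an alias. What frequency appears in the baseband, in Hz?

Nyquist = 24,000/2 = 12,000 Hz; 57,000 Hz exceeds it.
Alias = |57,000 − 2×24,000| = |57,000 − 48,000| = 9,000 Hz.

9,000 Hz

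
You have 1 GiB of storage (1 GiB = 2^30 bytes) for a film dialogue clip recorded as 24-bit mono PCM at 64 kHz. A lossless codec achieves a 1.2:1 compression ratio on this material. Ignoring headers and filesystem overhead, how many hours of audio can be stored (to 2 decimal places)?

1.86 hours

Uncompressed byte rate = 64,000 × 3 × 1 = 192,000 bytes/s.
After 1.2:1 compression, effective rate ≈ 160000 bytes/s.
Capacity = 1 × 1,073,741,824 = 1,073,741,824 bytes.
1,073,741,824 / effective rate ≈ 6710.89 s → 1.86 hours.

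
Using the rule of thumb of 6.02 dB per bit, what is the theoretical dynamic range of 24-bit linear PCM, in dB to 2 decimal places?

144.48 dB

24 × 6.02 = 144.48 dB.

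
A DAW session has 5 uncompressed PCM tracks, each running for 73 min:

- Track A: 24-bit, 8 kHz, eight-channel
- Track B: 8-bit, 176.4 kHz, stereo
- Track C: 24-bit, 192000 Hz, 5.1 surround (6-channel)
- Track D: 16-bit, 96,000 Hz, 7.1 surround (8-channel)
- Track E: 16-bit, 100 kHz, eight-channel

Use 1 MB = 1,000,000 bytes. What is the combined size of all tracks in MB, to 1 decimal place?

73 min = 4,380 s.
Track A: 8,000 × 4,380 × 3 × 8 = 840,960,000 bytes.
Track B: 176,400 × 4,380 × 1 × 2 = 1,545,264,000 bytes.
Track C: 192,000 × 4,380 × 3 × 6 = 15,137,280,000 bytes.
Track D: 96,000 × 4,380 × 2 × 8 = 6,727,680,000 bytes.
Track E: 100,000 × 4,380 × 2 × 8 = 7,008,000,000 bytes.
Total = 31,259,184,000 bytes = 31259.2 MB.

31259.2 MB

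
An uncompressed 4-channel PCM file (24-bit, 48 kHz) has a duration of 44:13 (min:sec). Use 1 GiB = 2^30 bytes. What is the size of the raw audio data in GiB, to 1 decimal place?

1.4 GiB

Duration = 44:13 (min:sec) = 2,653 s.
Bytes = 48,000 samples/s × 2,653 s × 3 bytes/sample × 4 ch = 1,528,128,000 bytes.
1,528,128,000 / 1,073,741,824 = 1.4 GiB.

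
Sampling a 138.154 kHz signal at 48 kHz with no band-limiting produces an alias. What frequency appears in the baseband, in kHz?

Nyquist = 48,000/2 = 24,000 Hz; 138,154 Hz exceeds it.
Alias = |138,154 − 3×48,000| = |138,154 − 144,000| = 5,846 Hz = 5.846 kHz.

5.846 kHz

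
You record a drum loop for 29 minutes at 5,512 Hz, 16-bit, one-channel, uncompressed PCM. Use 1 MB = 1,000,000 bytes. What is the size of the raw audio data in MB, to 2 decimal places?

19.18 MB

Duration = 29 minutes = 1,740 s.
Bytes = 5,512 samples/s × 1,740 s × 2 bytes/sample × 1 ch = 19,181,760 bytes.
19,181,760 / 1,000,000 = 19.18 MB.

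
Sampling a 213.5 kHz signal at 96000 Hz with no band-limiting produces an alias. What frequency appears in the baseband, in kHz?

21.5 kHz

Nyquist = 96,000/2 = 48,000 Hz; 213,500 Hz exceeds it.
Alias = |213,500 − 2×96,000| = |213,500 − 192,000| = 21,500 Hz = 21.5 kHz.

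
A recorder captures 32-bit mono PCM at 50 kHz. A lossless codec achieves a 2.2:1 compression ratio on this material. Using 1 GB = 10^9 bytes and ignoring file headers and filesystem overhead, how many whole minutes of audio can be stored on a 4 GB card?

733 minutes

Uncompressed byte rate = 50,000 × 4 × 1 = 200,000 bytes/s.
After 2.2:1 compression, effective rate ≈ 90909.09 bytes/s.
Capacity = 4 × 1,000,000,000 = 4,000,000,000 bytes.
4,000,000,000 / effective rate ≈ 44000 s → 733 minutes.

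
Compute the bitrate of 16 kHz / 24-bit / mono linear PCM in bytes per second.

Bit rate = 16,000 × 24 × 1 = 384,000 bits/s.
384,000 / 8 = 48,000 bytes/s.

48,000 bytes/s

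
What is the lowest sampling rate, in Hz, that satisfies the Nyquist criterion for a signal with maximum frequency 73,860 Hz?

147,720 Hz

Minimum sample rate = 2 × 73,860 Hz = 147,720 Hz.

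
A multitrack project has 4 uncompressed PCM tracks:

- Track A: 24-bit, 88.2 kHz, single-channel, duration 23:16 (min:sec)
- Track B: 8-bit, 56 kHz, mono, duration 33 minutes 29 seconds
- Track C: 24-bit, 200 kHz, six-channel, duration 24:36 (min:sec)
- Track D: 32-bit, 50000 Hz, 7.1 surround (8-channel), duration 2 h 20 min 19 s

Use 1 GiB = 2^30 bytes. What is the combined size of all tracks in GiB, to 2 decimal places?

17.94 GiB

Track A: 23:16 (min:sec) = 1,396 s; 88,200 × 1,396 × 3 × 1 = 369,381,600 bytes.
Track B: 33 minutes 29 seconds = 2,009 s; 56,000 × 2,009 × 1 × 1 = 112,504,000 bytes.
Track C: 24:36 (min:sec) = 1,476 s; 200,000 × 1,476 × 3 × 6 = 5,313,600,000 bytes.
Track D: 2 h 20 min 19 s = 8,419 s; 50,000 × 8,419 × 4 × 8 = 13,470,400,000 bytes.
Total = 19,265,885,600 bytes = 17.94 GiB.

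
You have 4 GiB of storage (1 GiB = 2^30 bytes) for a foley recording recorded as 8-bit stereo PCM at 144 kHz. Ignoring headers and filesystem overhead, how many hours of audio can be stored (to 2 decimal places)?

4.14 hours

Uncompressed byte rate = 144,000 × 1 × 2 = 288,000 bytes/s.
Capacity = 4 × 1,073,741,824 = 4,294,967,296 bytes.
4,294,967,296 / 288,000 ≈ 14913.08 s → 4.14 hours.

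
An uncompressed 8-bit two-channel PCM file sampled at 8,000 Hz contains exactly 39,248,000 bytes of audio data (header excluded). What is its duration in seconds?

Byte rate = 8,000 × 1 × 2 = 16,000 bytes/s.
Duration = 39,248,000 / 16,000 = 2,453 s.

2,453 seconds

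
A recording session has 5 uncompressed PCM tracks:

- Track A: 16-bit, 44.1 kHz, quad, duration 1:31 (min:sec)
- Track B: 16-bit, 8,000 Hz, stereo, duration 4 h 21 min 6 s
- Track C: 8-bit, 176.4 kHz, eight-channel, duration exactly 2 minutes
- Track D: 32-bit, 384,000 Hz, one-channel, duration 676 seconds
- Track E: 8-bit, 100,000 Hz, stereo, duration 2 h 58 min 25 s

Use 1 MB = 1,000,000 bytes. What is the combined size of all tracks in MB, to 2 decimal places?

Track A: 1:31 (min:sec) = 91 s; 44,100 × 91 × 2 × 4 = 32,104,800 bytes.
Track B: 4 h 21 min 6 s = 15,666 s; 8,000 × 15,666 × 2 × 2 = 501,312,000 bytes.
Track C: exactly 2 minutes = 120 s; 176,400 × 120 × 1 × 8 = 169,344,000 bytes.
Track D: 384,000 × 676 × 4 × 1 = 1,038,336,000 bytes.
Track E: 2 h 58 min 25 s = 10,705 s; 100,000 × 10,705 × 1 × 2 = 2,141,000,000 bytes.
Total = 3,882,096,800 bytes = 3882.10 MB.

3882.10 MB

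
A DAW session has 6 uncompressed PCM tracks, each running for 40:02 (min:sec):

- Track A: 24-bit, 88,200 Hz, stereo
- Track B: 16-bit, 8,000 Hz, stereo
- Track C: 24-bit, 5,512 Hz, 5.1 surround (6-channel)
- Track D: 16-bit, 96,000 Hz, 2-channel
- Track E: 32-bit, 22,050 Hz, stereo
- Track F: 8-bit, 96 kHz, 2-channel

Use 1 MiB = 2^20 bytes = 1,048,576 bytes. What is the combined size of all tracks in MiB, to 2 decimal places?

3236.37 MiB

40:02 (min:sec) = 2,402 s.
Track A: 88,200 × 2,402 × 3 × 2 = 1,271,138,400 bytes.
Track B: 8,000 × 2,402 × 2 × 2 = 76,864,000 bytes.
Track C: 5,512 × 2,402 × 3 × 6 = 238,316,832 bytes.
Track D: 96,000 × 2,402 × 2 × 2 = 922,368,000 bytes.
Track E: 22,050 × 2,402 × 4 × 2 = 423,712,800 bytes.
Track F: 96,000 × 2,402 × 1 × 2 = 461,184,000 bytes.
Total = 3,393,584,032 bytes = 3236.37 MiB.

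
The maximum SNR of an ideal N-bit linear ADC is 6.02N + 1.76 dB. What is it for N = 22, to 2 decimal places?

134.20 dB

6.02 × 22 + 1.76 = 134.20 dB.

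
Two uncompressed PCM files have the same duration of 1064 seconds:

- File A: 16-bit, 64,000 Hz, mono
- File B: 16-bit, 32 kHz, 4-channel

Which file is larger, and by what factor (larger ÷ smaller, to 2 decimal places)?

File B, by a factor of 2.00

File A: 64,000 × 2 × 1 = 128,000 bytes/s.
File B: 32,000 × 2 × 4 = 256,000 bytes/s.
File B is larger; ratio = 272,384,000 / 136,192,000 = 2.00.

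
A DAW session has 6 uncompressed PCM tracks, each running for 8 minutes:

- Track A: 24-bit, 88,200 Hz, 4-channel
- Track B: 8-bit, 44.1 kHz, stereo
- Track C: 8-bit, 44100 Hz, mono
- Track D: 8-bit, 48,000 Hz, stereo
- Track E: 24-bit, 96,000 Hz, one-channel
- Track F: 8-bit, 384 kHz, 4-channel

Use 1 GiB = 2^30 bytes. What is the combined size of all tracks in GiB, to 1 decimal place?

1.4 GiB

8 minutes = 480 s.
Track A: 88,200 × 480 × 3 × 4 = 508,032,000 bytes.
Track B: 44,100 × 480 × 1 × 2 = 42,336,000 bytes.
Track C: 44,100 × 480 × 1 × 1 = 21,168,000 bytes.
Track D: 48,000 × 480 × 1 × 2 = 46,080,000 bytes.
Track E: 96,000 × 480 × 3 × 1 = 138,240,000 bytes.
Track F: 384,000 × 480 × 1 × 4 = 737,280,000 bytes.
Total = 1,493,136,000 bytes = 1.4 GiB.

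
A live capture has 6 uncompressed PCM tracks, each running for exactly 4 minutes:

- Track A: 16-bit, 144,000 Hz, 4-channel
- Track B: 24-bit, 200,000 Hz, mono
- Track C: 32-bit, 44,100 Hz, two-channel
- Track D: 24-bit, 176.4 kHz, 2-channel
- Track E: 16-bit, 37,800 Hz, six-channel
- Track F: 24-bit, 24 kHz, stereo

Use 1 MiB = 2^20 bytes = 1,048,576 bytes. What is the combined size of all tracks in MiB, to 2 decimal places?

860.78 MiB

exactly 4 minutes = 240 s.
Track A: 144,000 × 240 × 2 × 4 = 276,480,000 bytes.
Track B: 200,000 × 240 × 3 × 1 = 144,000,000 bytes.
Track C: 44,100 × 240 × 4 × 2 = 84,672,000 bytes.
Track D: 176,400 × 240 × 3 × 2 = 254,016,000 bytes.
Track E: 37,800 × 240 × 2 × 6 = 108,864,000 bytes.
Track F: 24,000 × 240 × 3 × 2 = 34,560,000 bytes.
Total = 902,592,000 bytes = 860.78 MiB.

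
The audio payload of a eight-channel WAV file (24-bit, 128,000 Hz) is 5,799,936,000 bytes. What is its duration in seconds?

1,888 seconds

Byte rate = 128,000 × 3 × 8 = 3,072,000 bytes/s.
Duration = 5,799,936,000 / 3,072,000 = 1,888 s.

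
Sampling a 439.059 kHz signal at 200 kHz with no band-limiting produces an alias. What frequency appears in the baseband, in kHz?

39.059 kHz

Nyquist = 200,000/2 = 100,000 Hz; 439,059 Hz exceeds it.
Alias = |439,059 − 2×200,000| = |439,059 − 400,000| = 39,059 Hz = 39.059 kHz.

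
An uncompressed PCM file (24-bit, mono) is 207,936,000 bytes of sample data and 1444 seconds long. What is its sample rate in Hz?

48,000 Hz

Bytes = sample_rate × seconds × bytes_per_sample × channels.
sample_rate = 207,936,000 / (1,444 × 3 × 1) = 207,936,000 / 4,332 = 48,000 Hz.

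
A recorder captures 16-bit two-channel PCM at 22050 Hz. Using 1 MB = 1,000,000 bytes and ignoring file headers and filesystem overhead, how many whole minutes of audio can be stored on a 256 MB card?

Uncompressed byte rate = 22,050 × 2 × 2 = 88,200 bytes/s.
Capacity = 256 × 1,000,000 = 256,000,000 bytes.
256,000,000 / 88,200 ≈ 2902.49 s → 48 minutes.

48 minutes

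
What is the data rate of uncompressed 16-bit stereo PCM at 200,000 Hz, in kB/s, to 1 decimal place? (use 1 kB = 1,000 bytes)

800.0 kB/s

Bit rate = 200,000 × 16 × 2 = 6,400,000 bits/s.
6,400,000 / 8 = 800,000 B/s = 800.0 kB/s.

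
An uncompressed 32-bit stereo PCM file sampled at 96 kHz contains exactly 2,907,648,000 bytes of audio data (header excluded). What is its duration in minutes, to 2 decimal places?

63.10 minutes

Byte rate = 96,000 × 4 × 2 = 768,000 bytes/s.
Duration = 2,907,648,000 / 768,000 = 3,786 s.
3,786 s / 60 = 63.10 minutes.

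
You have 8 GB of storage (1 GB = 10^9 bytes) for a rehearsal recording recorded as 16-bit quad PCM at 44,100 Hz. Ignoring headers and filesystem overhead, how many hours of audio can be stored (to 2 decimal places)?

Uncompressed byte rate = 44,100 × 2 × 4 = 352,800 bytes/s.
Capacity = 8 × 1,000,000,000 = 8,000,000,000 bytes.
8,000,000,000 / 352,800 ≈ 22675.74 s → 6.30 hours.

6.30 hours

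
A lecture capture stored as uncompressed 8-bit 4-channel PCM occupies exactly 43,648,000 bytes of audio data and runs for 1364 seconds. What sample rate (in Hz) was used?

Bytes = sample_rate × seconds × bytes_per_sample × channels.
sample_rate = 43,648,000 / (1,364 × 1 × 4) = 43,648,000 / 5,456 = 8,000 Hz.

8,000 Hz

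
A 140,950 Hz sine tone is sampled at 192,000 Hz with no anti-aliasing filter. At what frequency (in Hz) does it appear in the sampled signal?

51,050 Hz

Nyquist = 192,000/2 = 96,000 Hz; 140,950 Hz exceeds it.
Alias = |140,950 − 1×192,000| = |140,950 − 192,000| = 51,050 Hz.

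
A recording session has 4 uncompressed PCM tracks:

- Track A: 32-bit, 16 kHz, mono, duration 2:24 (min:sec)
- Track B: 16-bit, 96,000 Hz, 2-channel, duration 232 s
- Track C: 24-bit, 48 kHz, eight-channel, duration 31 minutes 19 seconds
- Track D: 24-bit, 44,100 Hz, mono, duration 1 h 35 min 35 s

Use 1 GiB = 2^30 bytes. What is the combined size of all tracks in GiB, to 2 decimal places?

Track A: 2:24 (min:sec) = 144 s; 16,000 × 144 × 4 × 1 = 9,216,000 bytes.
Track B: 96,000 × 232 × 2 × 2 = 89,088,000 bytes.
Track C: 31 minutes 19 seconds = 1,879 s; 48,000 × 1,879 × 3 × 8 = 2,164,608,000 bytes.
Track D: 1 h 35 min 35 s = 5,735 s; 44,100 × 5,735 × 3 × 1 = 758,740,500 bytes.
Total = 3,021,652,500 bytes = 2.81 GiB.

2.81 GiB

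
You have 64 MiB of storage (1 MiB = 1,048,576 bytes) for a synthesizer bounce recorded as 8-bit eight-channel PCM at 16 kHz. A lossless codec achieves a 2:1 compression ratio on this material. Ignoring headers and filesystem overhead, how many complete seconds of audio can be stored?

Uncompressed byte rate = 16,000 × 1 × 8 = 128,000 bytes/s.
After 2:1 compression, effective rate ≈ 64000 bytes/s.
Capacity = 64 × 1,048,576 = 67,108,864 bytes.
67,108,864 / effective rate ≈ 1048.58 s → 1,048 seconds.

1,048 seconds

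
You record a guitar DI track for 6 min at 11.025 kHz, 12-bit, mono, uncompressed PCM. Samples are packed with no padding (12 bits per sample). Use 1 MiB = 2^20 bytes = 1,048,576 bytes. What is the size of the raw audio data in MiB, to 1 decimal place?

Duration = 6 min = 360 s.
Bits = 11,025 × 360 × 12 × 1 = 47,628,000 bits = 5,953,500 bytes.
5,953,500 / 1,048,576 = 5.7 MiB.

5.7 MiB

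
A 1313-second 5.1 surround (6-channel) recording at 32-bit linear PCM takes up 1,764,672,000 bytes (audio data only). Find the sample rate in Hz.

Bytes = sample_rate × seconds × bytes_per_sample × channels.
sample_rate = 1,764,672,000 / (1,313 × 4 × 6) = 1,764,672,000 / 31,512 = 56,000 Hz.

56,000 Hz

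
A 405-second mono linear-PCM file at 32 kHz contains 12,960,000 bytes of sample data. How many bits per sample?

Bytes per sample = 12,960,000 / (32,000 × 405 × 1) = 12,960,000 / 12,960,000 = 1.
Bit depth = 1 × 8 = 8 bits.

8 bits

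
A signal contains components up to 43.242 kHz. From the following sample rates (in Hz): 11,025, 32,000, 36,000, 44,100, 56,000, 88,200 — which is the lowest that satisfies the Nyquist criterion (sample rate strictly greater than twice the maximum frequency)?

Need sample rate > 2 × 43,242 = 86,484 Hz.
Lowest listed rate above 86,484 Hz is 88,200 Hz.

88,200 Hz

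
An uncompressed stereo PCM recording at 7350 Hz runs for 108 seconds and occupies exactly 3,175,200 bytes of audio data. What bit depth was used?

16 bits

Bytes per sample = 3,175,200 / (7,350 × 108 × 2) = 3,175,200 / 1,587,600 = 2.
Bit depth = 2 × 8 = 16 bits.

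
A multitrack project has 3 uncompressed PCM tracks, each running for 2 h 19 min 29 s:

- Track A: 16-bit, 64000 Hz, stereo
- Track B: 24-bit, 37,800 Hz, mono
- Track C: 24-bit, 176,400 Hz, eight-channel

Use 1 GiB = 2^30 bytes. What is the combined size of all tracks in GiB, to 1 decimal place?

35.9 GiB

2 h 19 min 29 s = 8,369 s.
Track A: 64,000 × 8,369 × 2 × 2 = 2,142,464,000 bytes.
Track B: 37,800 × 8,369 × 3 × 1 = 949,044,600 bytes.
Track C: 176,400 × 8,369 × 3 × 8 = 35,430,998,400 bytes.
Total = 38,522,507,000 bytes = 35.9 GiB.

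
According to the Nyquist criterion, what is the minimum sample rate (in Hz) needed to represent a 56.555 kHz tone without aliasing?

113,110 Hz

Minimum sample rate = 2 × 56,555 Hz = 113,110 Hz.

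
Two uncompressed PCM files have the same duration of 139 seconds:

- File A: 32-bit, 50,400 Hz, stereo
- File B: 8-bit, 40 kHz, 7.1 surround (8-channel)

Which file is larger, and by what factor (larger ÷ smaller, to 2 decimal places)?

File A, by a factor of 1.26

File A: 50,400 × 4 × 2 = 403,200 bytes/s.
File B: 40,000 × 1 × 8 = 320,000 bytes/s.
File A is larger; ratio = 56,044,800 / 44,480,000 = 1.26.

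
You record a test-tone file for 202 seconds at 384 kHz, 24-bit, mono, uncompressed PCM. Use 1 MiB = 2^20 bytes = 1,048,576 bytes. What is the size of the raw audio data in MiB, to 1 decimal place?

221.9 MiB

Bytes = 384,000 samples/s × 202 s × 3 bytes/sample × 1 ch = 232,704,000 bytes.
232,704,000 / 1,048,576 = 221.9 MiB.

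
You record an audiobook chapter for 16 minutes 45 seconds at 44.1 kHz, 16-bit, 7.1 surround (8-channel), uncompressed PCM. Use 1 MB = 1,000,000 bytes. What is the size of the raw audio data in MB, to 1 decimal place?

Duration = 16 minutes 45 seconds = 1,005 s.
Bytes = 44,100 samples/s × 1,005 s × 2 bytes/sample × 8 ch = 709,128,000 bytes.
709,128,000 / 1,000,000 = 709.1 MB.

709.1 MB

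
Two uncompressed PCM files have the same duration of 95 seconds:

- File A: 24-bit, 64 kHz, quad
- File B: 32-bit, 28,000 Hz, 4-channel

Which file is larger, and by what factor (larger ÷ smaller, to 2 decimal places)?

File A: 64,000 × 3 × 4 = 768,000 bytes/s.
File B: 28,000 × 4 × 4 = 448,000 bytes/s.
File A is larger; ratio = 72,960,000 / 42,560,000 = 1.71.

File A, by a factor of 1.71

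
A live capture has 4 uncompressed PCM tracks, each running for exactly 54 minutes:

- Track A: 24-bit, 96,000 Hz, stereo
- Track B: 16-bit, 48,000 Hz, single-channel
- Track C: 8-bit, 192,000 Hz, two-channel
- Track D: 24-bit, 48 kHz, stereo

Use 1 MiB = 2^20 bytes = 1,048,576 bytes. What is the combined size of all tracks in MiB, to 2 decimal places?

exactly 54 minutes = 3,240 s.
Track A: 96,000 × 3,240 × 3 × 2 = 1,866,240,000 bytes.
Track B: 48,000 × 3,240 × 2 × 1 = 311,040,000 bytes.
Track C: 192,000 × 3,240 × 1 × 2 = 1,244,160,000 bytes.
Track D: 48,000 × 3,240 × 3 × 2 = 933,120,000 bytes.
Total = 4,354,560,000 bytes = 4152.83 MiB.

4152.83 MiB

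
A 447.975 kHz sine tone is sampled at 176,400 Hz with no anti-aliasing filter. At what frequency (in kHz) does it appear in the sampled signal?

Nyquist = 176,400/2 = 88,200 Hz; 447,975 Hz exceeds it.
Alias = |447,975 − 3×176,400| = |447,975 − 529,200| = 81,225 Hz = 81.225 kHz.

81.225 kHz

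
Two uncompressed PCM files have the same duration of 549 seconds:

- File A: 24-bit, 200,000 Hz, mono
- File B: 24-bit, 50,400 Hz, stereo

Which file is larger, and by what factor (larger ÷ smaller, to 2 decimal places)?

File A, by a factor of 1.98

File A: 200,000 × 3 × 1 = 600,000 bytes/s.
File B: 50,400 × 3 × 2 = 302,400 bytes/s.
File A is larger; ratio = 329,400,000 / 166,017,600 = 1.98.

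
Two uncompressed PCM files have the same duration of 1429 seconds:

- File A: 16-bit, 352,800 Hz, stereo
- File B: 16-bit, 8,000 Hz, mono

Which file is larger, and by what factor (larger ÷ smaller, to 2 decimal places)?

File A, by a factor of 88.20

File A: 352,800 × 2 × 2 = 1,411,200 bytes/s.
File B: 8,000 × 2 × 1 = 16,000 bytes/s.
File A is larger; ratio = 2,016,604,800 / 22,864,000 = 88.20.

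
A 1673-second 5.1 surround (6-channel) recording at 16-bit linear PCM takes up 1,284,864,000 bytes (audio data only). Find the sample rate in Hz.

64,000 Hz

Bytes = sample_rate × seconds × bytes_per_sample × channels.
sample_rate = 1,284,864,000 / (1,673 × 2 × 6) = 1,284,864,000 / 20,076 = 64,000 Hz.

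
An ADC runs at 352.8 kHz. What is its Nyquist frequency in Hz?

176,400 Hz

Nyquist frequency = sample rate / 2 = 352,800 / 2 = 176,400 Hz.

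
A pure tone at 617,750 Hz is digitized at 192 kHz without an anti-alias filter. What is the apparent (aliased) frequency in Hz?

41,750 Hz

Nyquist = 192,000/2 = 96,000 Hz; 617,750 Hz exceeds it.
Alias = |617,750 − 3×192,000| = |617,750 − 576,000| = 41,750 Hz.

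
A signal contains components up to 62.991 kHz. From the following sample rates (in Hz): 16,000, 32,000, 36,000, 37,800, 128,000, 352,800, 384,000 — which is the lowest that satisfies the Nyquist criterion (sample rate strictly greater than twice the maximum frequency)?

Need sample rate > 2 × 62,991 = 125,982 Hz.
Lowest listed rate above 125,982 Hz is 128,000 Hz.

128,000 Hz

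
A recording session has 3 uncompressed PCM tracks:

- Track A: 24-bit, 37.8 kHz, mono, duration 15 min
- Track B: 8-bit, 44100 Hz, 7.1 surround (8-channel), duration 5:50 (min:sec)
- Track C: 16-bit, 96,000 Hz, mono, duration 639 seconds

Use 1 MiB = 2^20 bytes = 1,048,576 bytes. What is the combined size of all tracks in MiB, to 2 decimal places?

332.10 MiB

Track A: 15 min = 900 s; 37,800 × 900 × 3 × 1 = 102,060,000 bytes.
Track B: 5:50 (min:sec) = 350 s; 44,100 × 350 × 1 × 8 = 123,480,000 bytes.
Track C: 96,000 × 639 × 2 × 1 = 122,688,000 bytes.
Total = 348,228,000 bytes = 332.10 MiB.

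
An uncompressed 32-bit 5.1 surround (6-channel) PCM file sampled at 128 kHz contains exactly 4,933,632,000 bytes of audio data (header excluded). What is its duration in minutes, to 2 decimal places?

Byte rate = 128,000 × 4 × 6 = 3,072,000 bytes/s.
Duration = 4,933,632,000 / 3,072,000 = 1,606 s.
1,606 s / 60 = 26.77 minutes.

26.77 minutes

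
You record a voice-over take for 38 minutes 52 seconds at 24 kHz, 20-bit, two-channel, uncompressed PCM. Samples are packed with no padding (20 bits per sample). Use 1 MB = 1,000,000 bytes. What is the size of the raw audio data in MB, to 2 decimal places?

279.84 MB

Duration = 38 minutes 52 seconds = 2,332 s.
Bits = 24,000 × 2,332 × 20 × 2 = 2,238,720,000 bits = 279,840,000 bytes.
279,840,000 / 1,000,000 = 279.84 MB.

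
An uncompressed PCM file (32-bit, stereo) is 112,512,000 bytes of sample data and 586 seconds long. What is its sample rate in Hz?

24,000 Hz

Bytes = sample_rate × seconds × bytes_per_sample × channels.
sample_rate = 112,512,000 / (586 × 4 × 2) = 112,512,000 / 4,688 = 24,000 Hz.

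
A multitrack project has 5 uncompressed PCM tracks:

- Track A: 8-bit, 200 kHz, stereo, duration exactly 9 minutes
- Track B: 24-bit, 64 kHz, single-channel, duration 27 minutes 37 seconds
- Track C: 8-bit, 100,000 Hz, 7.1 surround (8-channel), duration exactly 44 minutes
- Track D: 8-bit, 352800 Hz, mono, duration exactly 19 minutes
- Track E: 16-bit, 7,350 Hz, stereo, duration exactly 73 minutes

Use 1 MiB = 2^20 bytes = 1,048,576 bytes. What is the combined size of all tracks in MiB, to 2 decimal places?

Track A: exactly 9 minutes = 540 s; 200,000 × 540 × 1 × 2 = 216,000,000 bytes.
Track B: 27 minutes 37 seconds = 1,657 s; 64,000 × 1,657 × 3 × 1 = 318,144,000 bytes.
Track C: exactly 44 minutes = 2,640 s; 100,000 × 2,640 × 1 × 8 = 2,112,000,000 bytes.
Track D: exactly 19 minutes = 1,140 s; 352,800 × 1,140 × 1 × 1 = 402,192,000 bytes.
Track E: exactly 73 minutes = 4,380 s; 7,350 × 4,380 × 2 × 2 = 128,772,000 bytes.
Total = 3,177,108,000 bytes = 3029.93 MiB.

3029.93 MiB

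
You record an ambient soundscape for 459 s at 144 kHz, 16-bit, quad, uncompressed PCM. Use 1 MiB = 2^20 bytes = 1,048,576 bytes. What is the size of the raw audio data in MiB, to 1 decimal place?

Bytes = 144,000 samples/s × 459 s × 2 bytes/sample × 4 ch = 528,768,000 bytes.
528,768,000 / 1,048,576 = 504.3 MiB.

504.3 MiB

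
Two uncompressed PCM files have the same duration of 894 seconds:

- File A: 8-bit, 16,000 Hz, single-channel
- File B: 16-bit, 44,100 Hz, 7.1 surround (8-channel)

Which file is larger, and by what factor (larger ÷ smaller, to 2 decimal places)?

File B, by a factor of 44.10

File A: 16,000 × 1 × 1 = 16,000 bytes/s.
File B: 44,100 × 2 × 8 = 705,600 bytes/s.
File B is larger; ratio = 630,806,400 / 14,304,000 = 44.10.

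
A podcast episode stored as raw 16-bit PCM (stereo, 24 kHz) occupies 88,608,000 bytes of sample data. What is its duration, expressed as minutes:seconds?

15:23

Byte rate = 24,000 × 2 × 2 = 96,000 bytes/s.
Duration = 88,608,000 / 96,000 = 923 s.
923 s = 15:23.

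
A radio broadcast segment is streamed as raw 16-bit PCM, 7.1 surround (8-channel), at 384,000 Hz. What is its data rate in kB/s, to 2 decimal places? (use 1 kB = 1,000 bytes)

6144.00 kB/s

Bit rate = 384,000 × 16 × 8 = 49,152,000 bits/s.
49,152,000 / 8 = 6,144,000 B/s = 6144.00 kB/s.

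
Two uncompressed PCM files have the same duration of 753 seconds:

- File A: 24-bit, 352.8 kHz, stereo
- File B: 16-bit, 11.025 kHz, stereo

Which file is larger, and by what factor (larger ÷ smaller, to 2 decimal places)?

File A, by a factor of 48.00

File A: 352,800 × 3 × 2 = 2,116,800 bytes/s.
File B: 11,025 × 2 × 2 = 44,100 bytes/s.
File A is larger; ratio = 1,593,950,400 / 33,207,300 = 48.00.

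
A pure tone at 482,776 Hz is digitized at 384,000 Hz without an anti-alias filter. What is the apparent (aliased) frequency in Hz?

98,776 Hz

Nyquist = 384,000/2 = 192,000 Hz; 482,776 Hz exceeds it.
Alias = |482,776 − 1×384,000| = |482,776 − 384,000| = 98,776 Hz.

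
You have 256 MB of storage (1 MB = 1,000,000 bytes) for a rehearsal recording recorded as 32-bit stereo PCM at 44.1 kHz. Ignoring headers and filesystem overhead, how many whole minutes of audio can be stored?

12 minutes

Uncompressed byte rate = 44,100 × 4 × 2 = 352,800 bytes/s.
Capacity = 256 × 1,000,000 = 256,000,000 bytes.
256,000,000 / 352,800 ≈ 725.62 s → 12 minutes.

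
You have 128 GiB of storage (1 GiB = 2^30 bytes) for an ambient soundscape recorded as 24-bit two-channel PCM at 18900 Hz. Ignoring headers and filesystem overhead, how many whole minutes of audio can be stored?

20,199 minutes

Uncompressed byte rate = 18,900 × 3 × 2 = 113,400 bytes/s.
Capacity = 128 × 1,073,741,824 = 137,438,953,472 bytes.
137,438,953,472 / 113,400 ≈ 1211983.72 s → 20,199 minutes.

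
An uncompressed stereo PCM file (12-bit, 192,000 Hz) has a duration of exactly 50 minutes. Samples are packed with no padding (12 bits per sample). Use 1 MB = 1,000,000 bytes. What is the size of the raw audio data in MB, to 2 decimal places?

Duration = exactly 50 minutes = 3,000 s.
Bits = 192,000 × 3,000 × 12 × 2 = 13,824,000,000 bits = 1,728,000,000 bytes.
1,728,000,000 / 1,000,000 = 1728.00 MB.

1728.00 MB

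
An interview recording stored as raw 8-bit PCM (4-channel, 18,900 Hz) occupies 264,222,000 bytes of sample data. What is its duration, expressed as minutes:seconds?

58:15

Byte rate = 18,900 × 1 × 4 = 75,600 bytes/s.
Duration = 264,222,000 / 75,600 = 3,495 s.
3,495 s = 58:15.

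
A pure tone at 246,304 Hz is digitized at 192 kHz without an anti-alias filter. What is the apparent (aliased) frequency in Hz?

54,304 Hz

Nyquist = 192,000/2 = 96,000 Hz; 246,304 Hz exceeds it.
Alias = |246,304 − 1×192,000| = |246,304 − 192,000| = 54,304 Hz.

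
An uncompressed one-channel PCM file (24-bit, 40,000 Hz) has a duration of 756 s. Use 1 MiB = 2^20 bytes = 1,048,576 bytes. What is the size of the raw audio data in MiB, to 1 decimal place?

86.5 MiB

Bytes = 40,000 samples/s × 756 s × 3 bytes/sample × 1 ch = 90,720,000 bytes.
90,720,000 / 1,048,576 = 86.5 MiB.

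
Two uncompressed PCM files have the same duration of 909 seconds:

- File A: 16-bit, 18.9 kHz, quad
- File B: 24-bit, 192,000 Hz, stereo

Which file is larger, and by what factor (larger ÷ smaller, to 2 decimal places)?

File A: 18,900 × 2 × 4 = 151,200 bytes/s.
File B: 192,000 × 3 × 2 = 1,152,000 bytes/s.
File B is larger; ratio = 1,047,168,000 / 137,440,800 = 7.62.

File B, by a factor of 7.62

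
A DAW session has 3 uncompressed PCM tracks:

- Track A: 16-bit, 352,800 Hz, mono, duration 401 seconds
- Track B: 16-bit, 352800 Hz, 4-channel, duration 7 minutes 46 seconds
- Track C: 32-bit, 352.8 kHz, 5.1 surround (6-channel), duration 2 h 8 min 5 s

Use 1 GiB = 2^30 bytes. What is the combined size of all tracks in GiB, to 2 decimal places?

Track A: 352,800 × 401 × 2 × 1 = 282,945,600 bytes.
Track B: 7 minutes 46 seconds = 466 s; 352,800 × 466 × 2 × 4 = 1,315,238,400 bytes.
Track C: 2 h 8 min 5 s = 7,685 s; 352,800 × 7,685 × 4 × 6 = 65,070,432,000 bytes.
Total = 66,668,616,000 bytes = 62.09 GiB.

62.09 GiB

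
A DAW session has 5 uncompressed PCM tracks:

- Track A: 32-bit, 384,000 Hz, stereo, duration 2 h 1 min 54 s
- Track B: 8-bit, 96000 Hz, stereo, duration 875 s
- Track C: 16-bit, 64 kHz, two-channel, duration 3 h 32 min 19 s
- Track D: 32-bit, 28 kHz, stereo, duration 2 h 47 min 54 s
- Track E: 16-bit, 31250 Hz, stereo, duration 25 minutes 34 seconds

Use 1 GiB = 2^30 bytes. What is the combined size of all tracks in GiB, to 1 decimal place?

Track A: 2 h 1 min 54 s = 7,314 s; 384,000 × 7,314 × 4 × 2 = 22,468,608,000 bytes.
Track B: 96,000 × 875 × 1 × 2 = 168,000,000 bytes.
Track C: 3 h 32 min 19 s = 12,739 s; 64,000 × 12,739 × 2 × 2 = 3,261,184,000 bytes.
Track D: 2 h 47 min 54 s = 10,074 s; 28,000 × 10,074 × 4 × 2 = 2,256,576,000 bytes.
Track E: 25 minutes 34 seconds = 1,534 s; 31,250 × 1,534 × 2 × 2 = 191,750,000 bytes.
Total = 28,346,118,000 bytes = 26.4 GiB.

26.4 GiB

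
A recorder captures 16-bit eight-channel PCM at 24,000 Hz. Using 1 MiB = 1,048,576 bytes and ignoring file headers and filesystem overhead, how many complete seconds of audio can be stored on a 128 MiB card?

Uncompressed byte rate = 24,000 × 2 × 8 = 384,000 bytes/s.
Capacity = 128 × 1,048,576 = 134,217,728 bytes.
134,217,728 / 384,000 ≈ 349.53 s → 349 seconds.

349 seconds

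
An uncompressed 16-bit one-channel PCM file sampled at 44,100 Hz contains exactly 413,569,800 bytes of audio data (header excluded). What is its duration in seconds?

4,689 seconds

Byte rate = 44,100 × 2 × 1 = 88,200 bytes/s.
Duration = 413,569,800 / 88,200 = 4,689 s.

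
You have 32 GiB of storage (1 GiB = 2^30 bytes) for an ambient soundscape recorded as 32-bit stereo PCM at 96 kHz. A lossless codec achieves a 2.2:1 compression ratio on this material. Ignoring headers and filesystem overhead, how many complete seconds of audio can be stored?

98,426 seconds

Uncompressed byte rate = 96,000 × 4 × 2 = 768,000 bytes/s.
After 2.2:1 compression, effective rate ≈ 349090.91 bytes/s.
Capacity = 32 × 1,073,741,824 = 34,359,738,368 bytes.
34,359,738,368 / effective rate ≈ 98426.33 s → 98,426 seconds.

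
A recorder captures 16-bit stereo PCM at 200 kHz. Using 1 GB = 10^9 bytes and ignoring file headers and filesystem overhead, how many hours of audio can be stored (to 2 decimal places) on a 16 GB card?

5.56 hours

Uncompressed byte rate = 200,000 × 2 × 2 = 800,000 bytes/s.
Capacity = 16 × 1,000,000,000 = 16,000,000,000 bytes.
16,000,000,000 / 800,000 ≈ 20000 s → 5.56 hours.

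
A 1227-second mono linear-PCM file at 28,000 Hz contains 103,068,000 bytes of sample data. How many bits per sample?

Bytes per sample = 103,068,000 / (28,000 × 1,227 × 1) = 103,068,000 / 34,356,000 = 3.
Bit depth = 3 × 8 = 24 bits.

24 bits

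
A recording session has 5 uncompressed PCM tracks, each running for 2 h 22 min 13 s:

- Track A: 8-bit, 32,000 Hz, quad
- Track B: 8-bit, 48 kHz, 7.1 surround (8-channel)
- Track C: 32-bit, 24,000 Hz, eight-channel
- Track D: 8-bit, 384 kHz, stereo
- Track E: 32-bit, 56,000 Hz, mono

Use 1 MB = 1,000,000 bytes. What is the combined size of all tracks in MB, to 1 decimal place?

19387.0 MB

2 h 22 min 13 s = 8,533 s.
Track A: 32,000 × 8,533 × 1 × 4 = 1,092,224,000 bytes.
Track B: 48,000 × 8,533 × 1 × 8 = 3,276,672,000 bytes.
Track C: 24,000 × 8,533 × 4 × 8 = 6,553,344,000 bytes.
Track D: 384,000 × 8,533 × 1 × 2 = 6,553,344,000 bytes.
Track E: 56,000 × 8,533 × 4 × 1 = 1,911,392,000 bytes.
Total = 19,386,976,000 bytes = 19387.0 MB.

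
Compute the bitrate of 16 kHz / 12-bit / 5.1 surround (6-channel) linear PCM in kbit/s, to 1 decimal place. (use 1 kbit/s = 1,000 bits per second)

Bit rate = 16,000 × 12 × 6 = 1,152,000 bits/s.
= 1152.0 kbit/s.

1152.0 kbit/s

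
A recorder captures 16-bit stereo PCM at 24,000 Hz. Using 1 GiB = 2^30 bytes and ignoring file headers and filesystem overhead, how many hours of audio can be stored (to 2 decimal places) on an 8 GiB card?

Uncompressed byte rate = 24,000 × 2 × 2 = 96,000 bytes/s.
Capacity = 8 × 1,073,741,824 = 8,589,934,592 bytes.
8,589,934,592 / 96,000 ≈ 89478.49 s → 24.86 hours.

24.86 hours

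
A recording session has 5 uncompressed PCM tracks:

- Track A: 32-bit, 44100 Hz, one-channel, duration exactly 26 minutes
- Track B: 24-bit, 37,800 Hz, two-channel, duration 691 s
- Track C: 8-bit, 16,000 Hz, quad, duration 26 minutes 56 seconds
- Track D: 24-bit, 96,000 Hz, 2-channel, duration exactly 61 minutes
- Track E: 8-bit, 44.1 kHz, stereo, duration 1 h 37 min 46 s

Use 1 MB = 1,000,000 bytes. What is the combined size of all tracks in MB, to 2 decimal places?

3160.87 MB

Track A: exactly 26 minutes = 1,560 s; 44,100 × 1,560 × 4 × 1 = 275,184,000 bytes.
Track B: 37,800 × 691 × 3 × 2 = 156,718,800 bytes.
Track C: 26 minutes 56 seconds = 1,616 s; 16,000 × 1,616 × 1 × 4 = 103,424,000 bytes.
Track D: exactly 61 minutes = 3,660 s; 96,000 × 3,660 × 3 × 2 = 2,108,160,000 bytes.
Track E: 1 h 37 min 46 s = 5,866 s; 44,100 × 5,866 × 1 × 2 = 517,381,200 bytes.
Total = 3,160,868,000 bytes = 3160.87 MB.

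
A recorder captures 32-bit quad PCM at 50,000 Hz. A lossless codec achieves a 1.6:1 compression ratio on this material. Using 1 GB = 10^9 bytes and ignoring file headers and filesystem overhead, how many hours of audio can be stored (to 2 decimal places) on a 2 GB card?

1.11 hours

Uncompressed byte rate = 50,000 × 4 × 4 = 800,000 bytes/s.
After 1.6:1 compression, effective rate ≈ 500000 bytes/s.
Capacity = 2 × 1,000,000,000 = 2,000,000,000 bytes.
2,000,000,000 / effective rate ≈ 4000 s → 1.11 hours.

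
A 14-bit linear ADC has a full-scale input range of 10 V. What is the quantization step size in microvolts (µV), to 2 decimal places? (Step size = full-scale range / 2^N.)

610.35 µV

10 V / 2^14 = 10 / 16,384 V = 610.35 µV.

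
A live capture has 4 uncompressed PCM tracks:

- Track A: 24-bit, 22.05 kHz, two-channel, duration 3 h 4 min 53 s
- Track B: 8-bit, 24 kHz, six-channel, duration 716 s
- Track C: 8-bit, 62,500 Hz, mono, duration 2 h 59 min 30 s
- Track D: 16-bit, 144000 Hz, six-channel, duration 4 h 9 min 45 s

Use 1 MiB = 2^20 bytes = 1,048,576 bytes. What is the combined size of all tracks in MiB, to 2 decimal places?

26834.40 MiB

Track A: 3 h 4 min 53 s = 11,093 s; 22,050 × 11,093 × 3 × 2 = 1,467,603,900 bytes.
Track B: 24,000 × 716 × 1 × 6 = 103,104,000 bytes.
Track C: 2 h 59 min 30 s = 10,770 s; 62,500 × 10,770 × 1 × 1 = 673,125,000 bytes.
Track D: 4 h 9 min 45 s = 14,985 s; 144,000 × 14,985 × 2 × 6 = 25,894,080,000 bytes.
Total = 28,137,912,900 bytes = 26834.40 MiB.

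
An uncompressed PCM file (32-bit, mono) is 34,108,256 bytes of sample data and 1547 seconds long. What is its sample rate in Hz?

Bytes = sample_rate × seconds × bytes_per_sample × channels.
sample_rate = 34,108,256 / (1,547 × 4 × 1) = 34,108,256 / 6,188 = 5,512 Hz.

5,512 Hz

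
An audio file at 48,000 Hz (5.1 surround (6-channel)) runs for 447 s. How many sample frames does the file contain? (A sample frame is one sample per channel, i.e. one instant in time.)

48,000 samples/s × 447 s = 21,456,000 frames.

21,456,000 sample frames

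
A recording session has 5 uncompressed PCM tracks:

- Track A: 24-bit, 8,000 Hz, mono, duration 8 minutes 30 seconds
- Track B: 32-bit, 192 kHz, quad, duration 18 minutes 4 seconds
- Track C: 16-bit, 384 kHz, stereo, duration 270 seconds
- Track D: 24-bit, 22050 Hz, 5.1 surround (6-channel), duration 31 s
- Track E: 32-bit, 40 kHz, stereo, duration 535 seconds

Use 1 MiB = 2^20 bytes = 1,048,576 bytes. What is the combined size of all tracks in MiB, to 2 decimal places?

3757.96 MiB

Track A: 8 minutes 30 seconds = 510 s; 8,000 × 510 × 3 × 1 = 12,240,000 bytes.
Track B: 18 minutes 4 seconds = 1,084 s; 192,000 × 1,084 × 4 × 4 = 3,330,048,000 bytes.
Track C: 384,000 × 270 × 2 × 2 = 414,720,000 bytes.
Track D: 22,050 × 31 × 3 × 6 = 12,303,900 bytes.
Track E: 40,000 × 535 × 4 × 2 = 171,200,000 bytes.
Total = 3,940,511,900 bytes = 3757.96 MiB.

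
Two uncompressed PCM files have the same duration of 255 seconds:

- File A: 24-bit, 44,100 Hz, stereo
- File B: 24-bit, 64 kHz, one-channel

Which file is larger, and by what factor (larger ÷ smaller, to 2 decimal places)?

File A, by a factor of 1.38

File A: 44,100 × 3 × 2 = 264,600 bytes/s.
File B: 64,000 × 3 × 1 = 192,000 bytes/s.
File A is larger; ratio = 67,473,000 / 48,960,000 = 1.38.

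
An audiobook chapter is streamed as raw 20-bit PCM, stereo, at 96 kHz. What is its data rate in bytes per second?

Bit rate = 96,000 × 20 × 2 = 3,840,000 bits/s.
3,840,000 / 8 = 480,000 bytes/s.

480,000 bytes/s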